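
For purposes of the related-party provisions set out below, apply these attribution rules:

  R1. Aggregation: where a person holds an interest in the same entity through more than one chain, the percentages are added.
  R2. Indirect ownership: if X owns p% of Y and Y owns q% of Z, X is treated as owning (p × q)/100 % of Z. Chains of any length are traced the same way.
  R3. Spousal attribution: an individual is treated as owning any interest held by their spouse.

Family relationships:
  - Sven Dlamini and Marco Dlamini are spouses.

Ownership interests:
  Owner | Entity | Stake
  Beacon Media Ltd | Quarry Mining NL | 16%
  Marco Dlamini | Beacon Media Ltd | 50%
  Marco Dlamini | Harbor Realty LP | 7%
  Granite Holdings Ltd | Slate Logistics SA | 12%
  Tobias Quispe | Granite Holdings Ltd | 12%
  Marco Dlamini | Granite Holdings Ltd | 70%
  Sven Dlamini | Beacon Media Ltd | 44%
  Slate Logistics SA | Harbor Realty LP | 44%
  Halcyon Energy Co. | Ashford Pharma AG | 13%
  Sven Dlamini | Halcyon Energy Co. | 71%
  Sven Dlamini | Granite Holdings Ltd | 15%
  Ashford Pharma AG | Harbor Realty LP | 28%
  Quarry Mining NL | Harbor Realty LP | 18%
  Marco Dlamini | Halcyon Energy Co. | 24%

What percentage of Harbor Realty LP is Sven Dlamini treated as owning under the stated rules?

17.6532%

By spousal attribution (R3), Sven Dlamini is treated as also owning Marco Dlamini's interest in Beacon Media Ltd, giving 44% + 50% = 94%.
By spousal attribution (R3), Sven Dlamini is treated as also owning Marco Dlamini's interest in Granite Holdings Ltd, giving 15% + 70% = 85%.
By spousal attribution (R3), Sven Dlamini is treated as also owning Marco Dlamini's interest in Halcyon Energy Co, giving 71% + 24% = 95%.
By spousal attribution (R3), Sven Dlamini is treated as owning Marco Dlamini's 7% interest in Harbor Realty LP.
Chain via Beacon Media Ltd → Quarry Mining NL (R2): 94% × 16% × 18% = 2.7072% of Harbor Realty LP.
Chain via Granite Holdings Ltd → Slate Logistics SA (R2): 85% × 12% × 44% = 4.488% of Harbor Realty LP.
Chain via Halcyon Energy Co. → Ashford Pharma AG (R2): 95% × 13% × 28% = 3.458% of Harbor Realty LP.
Direct interest in Harbor Realty LP: 7%.
Aggregating (R1): 2.7072% + 4.488% + 3.458% + 7% = 17.6532%.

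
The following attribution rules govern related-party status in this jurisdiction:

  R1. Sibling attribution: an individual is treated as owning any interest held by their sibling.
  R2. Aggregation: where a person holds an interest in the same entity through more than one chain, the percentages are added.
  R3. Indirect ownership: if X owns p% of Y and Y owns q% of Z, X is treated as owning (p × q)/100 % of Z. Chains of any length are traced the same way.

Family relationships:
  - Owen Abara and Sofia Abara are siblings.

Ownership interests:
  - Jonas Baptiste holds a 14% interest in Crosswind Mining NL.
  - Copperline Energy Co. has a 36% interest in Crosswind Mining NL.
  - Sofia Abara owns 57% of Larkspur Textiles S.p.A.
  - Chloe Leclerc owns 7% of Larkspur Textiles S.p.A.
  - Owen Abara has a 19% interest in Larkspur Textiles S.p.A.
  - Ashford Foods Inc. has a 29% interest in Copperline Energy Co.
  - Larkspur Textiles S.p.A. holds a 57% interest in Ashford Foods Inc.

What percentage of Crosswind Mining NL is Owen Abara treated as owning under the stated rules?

By sibling attribution (R1), Owen Abara is treated as also owning Sofia Abara's interest in Larkspur Textiles S.p.A, giving 19% + 57% = 76%.
Chain via Larkspur Textiles S.p.A. → Ashford Foods Inc. → Copperline Energy Co. (R3): 76% × 57% × 29% × 36% = 4.522608% of Crosswind Mining NL.

4.522608%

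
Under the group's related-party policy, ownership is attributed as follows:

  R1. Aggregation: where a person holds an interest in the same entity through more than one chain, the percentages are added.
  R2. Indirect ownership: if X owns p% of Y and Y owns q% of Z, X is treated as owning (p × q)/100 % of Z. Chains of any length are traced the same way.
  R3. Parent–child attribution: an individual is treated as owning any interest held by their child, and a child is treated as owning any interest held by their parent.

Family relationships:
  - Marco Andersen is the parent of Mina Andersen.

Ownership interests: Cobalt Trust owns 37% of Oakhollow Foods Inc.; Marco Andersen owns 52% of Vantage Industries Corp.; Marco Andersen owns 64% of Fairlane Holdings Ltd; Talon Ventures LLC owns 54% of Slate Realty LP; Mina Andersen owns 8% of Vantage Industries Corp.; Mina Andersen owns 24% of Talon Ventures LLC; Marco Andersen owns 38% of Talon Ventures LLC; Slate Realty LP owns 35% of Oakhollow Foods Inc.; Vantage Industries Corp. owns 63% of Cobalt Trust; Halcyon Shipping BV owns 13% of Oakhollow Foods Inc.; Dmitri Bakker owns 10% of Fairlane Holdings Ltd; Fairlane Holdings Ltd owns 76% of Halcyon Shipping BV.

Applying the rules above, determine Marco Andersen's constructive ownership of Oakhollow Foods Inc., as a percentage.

By parent–child attribution (R3), Marco Andersen is treated as also owning Mina Andersen's interest in Vantage Industries Corp, giving 52% + 8% = 60%.
By parent–child attribution (R3), Marco Andersen is treated as also owning Mina Andersen's interest in Talon Ventures LLC, giving 38% + 24% = 62%.
Chain via Fairlane Holdings Ltd → Halcyon Shipping BV (R2): 64% × 76% × 13% = 6.3232% of Oakhollow Foods Inc.
Chain via Vantage Industries Corp. → Cobalt Trust (R2): 60% × 63% × 37% = 13.986% of Oakhollow Foods Inc.
Chain via Talon Ventures LLC → Slate Realty LP (R2): 62% × 54% × 35% = 11.718% of Oakhollow Foods Inc.
Aggregating (R1): 6.3232% + 13.986% + 11.718% = 32.0272%.

32.0272%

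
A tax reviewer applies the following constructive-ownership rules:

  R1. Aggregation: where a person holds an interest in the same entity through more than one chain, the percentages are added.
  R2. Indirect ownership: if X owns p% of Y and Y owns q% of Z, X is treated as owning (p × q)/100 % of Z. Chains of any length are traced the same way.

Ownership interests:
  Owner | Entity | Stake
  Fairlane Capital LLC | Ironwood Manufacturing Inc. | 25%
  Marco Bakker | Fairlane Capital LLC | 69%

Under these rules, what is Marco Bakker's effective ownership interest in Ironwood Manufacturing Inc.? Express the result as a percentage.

Chain via Fairlane Capital LLC (R2): 69% × 25% = 17.25% of Ironwood Manufacturing Inc.

17.25%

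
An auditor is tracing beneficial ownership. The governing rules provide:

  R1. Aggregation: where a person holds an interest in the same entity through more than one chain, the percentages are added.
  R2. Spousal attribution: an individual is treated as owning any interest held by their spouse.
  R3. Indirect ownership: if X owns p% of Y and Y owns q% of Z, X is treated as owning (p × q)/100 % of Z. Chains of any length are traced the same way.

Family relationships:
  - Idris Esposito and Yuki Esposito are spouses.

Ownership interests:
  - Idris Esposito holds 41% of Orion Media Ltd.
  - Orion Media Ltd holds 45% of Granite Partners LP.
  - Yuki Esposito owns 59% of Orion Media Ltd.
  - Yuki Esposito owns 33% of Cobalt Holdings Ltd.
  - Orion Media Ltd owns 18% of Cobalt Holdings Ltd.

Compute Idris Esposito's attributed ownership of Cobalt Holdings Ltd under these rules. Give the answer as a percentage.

By spousal attribution (R2), Idris Esposito is treated as also owning Yuki Esposito's interest in Orion Media Ltd, giving 41% + 59% = 100%.
By spousal attribution (R2), Idris Esposito is treated as owning Yuki Esposito's 33% interest in Cobalt Holdings Ltd.
Chain via Orion Media Ltd (R3): 100% × 18% = 18% of Cobalt Holdings Ltd.
Direct interest in Cobalt Holdings Ltd: 33%.
Aggregating (R1): 18% + 33% = 51%.

51%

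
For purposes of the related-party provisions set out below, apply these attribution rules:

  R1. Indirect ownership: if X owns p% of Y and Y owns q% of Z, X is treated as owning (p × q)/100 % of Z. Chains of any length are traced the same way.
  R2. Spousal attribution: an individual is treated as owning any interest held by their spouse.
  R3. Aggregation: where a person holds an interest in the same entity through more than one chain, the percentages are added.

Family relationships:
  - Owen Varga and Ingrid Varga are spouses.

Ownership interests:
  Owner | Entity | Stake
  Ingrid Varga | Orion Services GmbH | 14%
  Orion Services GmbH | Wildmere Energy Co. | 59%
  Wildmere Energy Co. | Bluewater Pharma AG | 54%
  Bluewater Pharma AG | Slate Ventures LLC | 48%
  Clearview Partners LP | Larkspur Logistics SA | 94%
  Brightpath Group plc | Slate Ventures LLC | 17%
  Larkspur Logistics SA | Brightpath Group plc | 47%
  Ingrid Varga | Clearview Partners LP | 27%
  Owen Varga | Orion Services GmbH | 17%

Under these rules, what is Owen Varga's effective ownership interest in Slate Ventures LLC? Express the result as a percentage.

6.76863%

By spousal attribution (R2), Owen Varga is treated as also owning Ingrid Varga's interest in Orion Services GmbH, giving 17% + 14% = 31%.
By spousal attribution (R2), Owen Varga is treated as owning Ingrid Varga's 27% interest in Clearview Partners LP.
Chain via Orion Services GmbH → Wildmere Energy Co. → Bluewater Pharma AG (R1): 31% × 59% × 54% × 48% = 4.740768% of Slate Ventures LLC.
Chain via Clearview Partners LP → Larkspur Logistics SA → Brightpath Group plc (R1): 27% × 94% × 47% × 17% = 2.027862% of Slate Ventures LLC.
Aggregating (R3): 4.740768% + 2.027862% = 6.76863%.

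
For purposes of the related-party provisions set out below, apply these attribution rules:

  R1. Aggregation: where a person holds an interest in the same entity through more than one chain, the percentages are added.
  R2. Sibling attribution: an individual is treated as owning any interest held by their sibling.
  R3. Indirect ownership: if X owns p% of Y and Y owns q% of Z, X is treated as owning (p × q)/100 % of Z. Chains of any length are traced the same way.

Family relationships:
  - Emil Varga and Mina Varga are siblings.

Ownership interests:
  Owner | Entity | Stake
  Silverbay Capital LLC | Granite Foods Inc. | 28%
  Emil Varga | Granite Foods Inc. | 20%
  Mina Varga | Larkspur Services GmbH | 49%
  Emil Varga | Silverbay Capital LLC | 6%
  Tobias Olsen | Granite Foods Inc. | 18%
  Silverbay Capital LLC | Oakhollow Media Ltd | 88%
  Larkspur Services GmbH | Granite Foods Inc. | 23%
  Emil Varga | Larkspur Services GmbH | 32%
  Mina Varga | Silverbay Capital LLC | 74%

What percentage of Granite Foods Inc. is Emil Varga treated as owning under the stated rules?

61.03%

By sibling attribution (R2), Emil Varga is treated as also owning Mina Varga's interest in Larkspur Services GmbH, giving 32% + 49% = 81%.
By sibling attribution (R2), Emil Varga is treated as also owning Mina Varga's interest in Silverbay Capital LLC, giving 6% + 74% = 80%.
Chain via Larkspur Services GmbH (R3): 81% × 23% = 18.63% of Granite Foods Inc.
Chain via Silverbay Capital LLC (R3): 80% × 28% = 22.4% of Granite Foods Inc.
Direct interest in Granite Foods Inc: 20%.
Aggregating (R1): 18.63% + 22.4% + 20% = 61.03%.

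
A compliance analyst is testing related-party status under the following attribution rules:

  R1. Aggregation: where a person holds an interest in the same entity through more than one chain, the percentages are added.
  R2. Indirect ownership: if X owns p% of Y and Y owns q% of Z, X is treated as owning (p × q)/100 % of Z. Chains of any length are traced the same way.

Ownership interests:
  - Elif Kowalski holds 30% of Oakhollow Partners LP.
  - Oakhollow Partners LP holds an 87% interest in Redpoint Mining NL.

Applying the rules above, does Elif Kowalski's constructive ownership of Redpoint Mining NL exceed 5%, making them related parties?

Yes

Chain via Oakhollow Partners LP (R2): 30% × 87% = 26.1% of Redpoint Mining NL.
26.1% exceeds the 5% threshold, so Elif is a related party to Redpoint Mining NL.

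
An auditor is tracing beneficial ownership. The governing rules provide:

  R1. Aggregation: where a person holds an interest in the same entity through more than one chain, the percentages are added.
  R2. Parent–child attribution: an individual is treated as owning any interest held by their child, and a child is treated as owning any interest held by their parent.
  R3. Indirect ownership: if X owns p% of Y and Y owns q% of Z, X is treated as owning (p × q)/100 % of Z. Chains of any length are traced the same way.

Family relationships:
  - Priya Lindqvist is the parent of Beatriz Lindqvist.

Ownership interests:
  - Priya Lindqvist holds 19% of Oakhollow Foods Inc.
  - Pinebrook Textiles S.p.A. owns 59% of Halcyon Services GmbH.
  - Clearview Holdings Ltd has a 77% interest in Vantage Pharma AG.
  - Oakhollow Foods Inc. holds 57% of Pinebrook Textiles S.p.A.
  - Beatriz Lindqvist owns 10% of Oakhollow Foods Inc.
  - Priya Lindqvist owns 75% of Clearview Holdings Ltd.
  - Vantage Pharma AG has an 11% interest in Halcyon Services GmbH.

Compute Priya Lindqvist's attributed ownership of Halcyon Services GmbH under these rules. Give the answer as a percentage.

16.1052%

By parent–child attribution (R2), Priya Lindqvist is treated as also owning Beatriz Lindqvist's interest in Oakhollow Foods Inc, giving 19% + 10% = 29%.
Chain via Oakhollow Foods Inc. → Pinebrook Textiles S.p.A. (R3): 29% × 57% × 59% = 9.7527% of Halcyon Services GmbH.
Chain via Clearview Holdings Ltd → Vantage Pharma AG (R3): 75% × 77% × 11% = 6.3525% of Halcyon Services GmbH.
Aggregating (R1): 9.7527% + 6.3525% = 16.1052%.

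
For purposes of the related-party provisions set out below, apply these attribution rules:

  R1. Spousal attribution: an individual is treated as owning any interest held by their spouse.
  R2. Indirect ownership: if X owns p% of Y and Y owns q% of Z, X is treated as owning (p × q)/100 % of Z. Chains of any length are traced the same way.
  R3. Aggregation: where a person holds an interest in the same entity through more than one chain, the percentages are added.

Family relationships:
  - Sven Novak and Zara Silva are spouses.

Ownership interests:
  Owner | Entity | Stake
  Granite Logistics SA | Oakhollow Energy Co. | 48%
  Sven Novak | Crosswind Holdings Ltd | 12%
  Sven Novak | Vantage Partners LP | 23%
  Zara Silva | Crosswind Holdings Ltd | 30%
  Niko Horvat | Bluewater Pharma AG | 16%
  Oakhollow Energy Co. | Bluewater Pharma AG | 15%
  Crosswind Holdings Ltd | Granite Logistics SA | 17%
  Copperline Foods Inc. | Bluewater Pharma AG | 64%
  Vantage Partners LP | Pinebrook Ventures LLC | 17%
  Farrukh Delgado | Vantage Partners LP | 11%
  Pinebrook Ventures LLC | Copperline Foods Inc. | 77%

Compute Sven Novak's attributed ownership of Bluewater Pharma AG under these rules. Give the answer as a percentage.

2.440928%

By spousal attribution (R1), Sven Novak is treated as also owning Zara Silva's interest in Crosswind Holdings Ltd, giving 12% + 30% = 42%.
Chain via Crosswind Holdings Ltd → Granite Logistics SA → Oakhollow Energy Co. (R2): 42% × 17% × 48% × 15% = 0.51408% of Bluewater Pharma AG.
Chain via Vantage Partners LP → Pinebrook Ventures LLC → Copperline Foods Inc. (R2): 23% × 17% × 77% × 64% = 1.926848% of Bluewater Pharma AG.
Aggregating (R3): 0.51408% + 1.926848% = 2.440928%.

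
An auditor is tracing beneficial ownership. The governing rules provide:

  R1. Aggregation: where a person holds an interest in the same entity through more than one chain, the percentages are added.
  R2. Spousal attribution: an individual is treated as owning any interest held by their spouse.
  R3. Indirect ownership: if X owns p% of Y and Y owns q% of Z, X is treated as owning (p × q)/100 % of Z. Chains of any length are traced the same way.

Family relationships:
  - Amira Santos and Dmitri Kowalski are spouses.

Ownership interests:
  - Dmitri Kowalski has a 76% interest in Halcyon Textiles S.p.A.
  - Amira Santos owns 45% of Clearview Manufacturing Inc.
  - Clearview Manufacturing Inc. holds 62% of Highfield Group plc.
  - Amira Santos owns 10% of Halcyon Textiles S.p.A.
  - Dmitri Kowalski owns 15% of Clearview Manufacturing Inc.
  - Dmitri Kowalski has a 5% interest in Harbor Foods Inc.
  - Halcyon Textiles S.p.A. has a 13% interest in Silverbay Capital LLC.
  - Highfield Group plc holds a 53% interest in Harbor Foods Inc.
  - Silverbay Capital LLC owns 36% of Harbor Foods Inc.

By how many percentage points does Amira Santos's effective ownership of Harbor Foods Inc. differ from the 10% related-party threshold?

By spousal attribution (R2), Amira Santos is treated as also owning Dmitri Kowalski's interest in Halcyon Textiles S.p.A, giving 10% + 76% = 86%.
By spousal attribution (R2), Amira Santos is treated as also owning Dmitri Kowalski's interest in Clearview Manufacturing Inc, giving 45% + 15% = 60%.
By spousal attribution (R2), Amira Santos is treated as owning Dmitri Kowalski's 5% interest in Harbor Foods Inc.
Chain via Halcyon Textiles S.p.A. → Silverbay Capital LLC (R3): 86% × 13% × 36% = 4.0248% of Harbor Foods Inc.
Chain via Clearview Manufacturing Inc. → Highfield Group plc (R3): 60% × 62% × 53% = 19.716% of Harbor Foods Inc.
Direct interest in Harbor Foods Inc: 5%.
Aggregating (R1): 4.0248% + 19.716% + 5% = 28.7408%.
28.7408% exceeds the 10% threshold by 18.7408 percentage points.

18.7408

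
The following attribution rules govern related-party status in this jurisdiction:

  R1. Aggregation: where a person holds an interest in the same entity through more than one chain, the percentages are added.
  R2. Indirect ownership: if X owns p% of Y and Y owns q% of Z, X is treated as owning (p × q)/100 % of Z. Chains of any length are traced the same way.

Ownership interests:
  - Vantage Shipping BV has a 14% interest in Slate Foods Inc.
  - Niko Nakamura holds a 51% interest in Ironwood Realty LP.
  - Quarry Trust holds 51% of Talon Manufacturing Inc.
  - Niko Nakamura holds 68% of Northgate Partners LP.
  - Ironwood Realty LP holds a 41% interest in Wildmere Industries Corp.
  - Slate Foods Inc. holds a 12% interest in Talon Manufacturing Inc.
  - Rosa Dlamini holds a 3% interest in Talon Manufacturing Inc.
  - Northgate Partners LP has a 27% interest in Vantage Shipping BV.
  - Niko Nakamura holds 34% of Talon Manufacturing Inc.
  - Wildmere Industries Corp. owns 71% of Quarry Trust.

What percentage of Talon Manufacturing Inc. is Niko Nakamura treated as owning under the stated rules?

Chain via Ironwood Realty LP → Wildmere Industries Corp. → Quarry Trust (R2): 51% × 41% × 71% × 51% = 7.571511% of Talon Manufacturing Inc.
Chain via Northgate Partners LP → Vantage Shipping BV → Slate Foods Inc. (R2): 68% × 27% × 14% × 12% = 0.308448% of Talon Manufacturing Inc.
Direct interest in Talon Manufacturing Inc: 34%.
Aggregating (R1): 7.571511% + 0.308448% + 34% = 41.879959%.

41.879959%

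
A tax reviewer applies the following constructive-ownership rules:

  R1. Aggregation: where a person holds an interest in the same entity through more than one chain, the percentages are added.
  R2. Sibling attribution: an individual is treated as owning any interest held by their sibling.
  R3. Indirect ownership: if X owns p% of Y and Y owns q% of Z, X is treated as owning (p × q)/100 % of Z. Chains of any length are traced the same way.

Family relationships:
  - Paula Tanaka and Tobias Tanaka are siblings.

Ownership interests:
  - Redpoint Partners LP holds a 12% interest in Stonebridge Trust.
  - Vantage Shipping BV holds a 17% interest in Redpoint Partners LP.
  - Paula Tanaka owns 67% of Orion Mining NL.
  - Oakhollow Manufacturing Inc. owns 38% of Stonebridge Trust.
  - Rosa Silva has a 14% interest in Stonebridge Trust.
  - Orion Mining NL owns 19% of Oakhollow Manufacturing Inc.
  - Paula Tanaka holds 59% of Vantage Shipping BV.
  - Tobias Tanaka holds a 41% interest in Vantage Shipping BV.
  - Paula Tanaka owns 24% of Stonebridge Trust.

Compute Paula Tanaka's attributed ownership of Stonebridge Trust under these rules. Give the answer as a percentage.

30.8774%

By sibling attribution (R2), Paula Tanaka is treated as also owning Tobias Tanaka's interest in Vantage Shipping BV, giving 59% + 41% = 100%.
Chain via Orion Mining NL → Oakhollow Manufacturing Inc. (R3): 67% × 19% × 38% = 4.8374% of Stonebridge Trust.
Chain via Vantage Shipping BV → Redpoint Partners LP (R3): 100% × 17% × 12% = 2.04% of Stonebridge Trust.
Direct interest in Stonebridge Trust: 24%.
Aggregating (R1): 4.8374% + 2.04% + 24% = 30.8774%.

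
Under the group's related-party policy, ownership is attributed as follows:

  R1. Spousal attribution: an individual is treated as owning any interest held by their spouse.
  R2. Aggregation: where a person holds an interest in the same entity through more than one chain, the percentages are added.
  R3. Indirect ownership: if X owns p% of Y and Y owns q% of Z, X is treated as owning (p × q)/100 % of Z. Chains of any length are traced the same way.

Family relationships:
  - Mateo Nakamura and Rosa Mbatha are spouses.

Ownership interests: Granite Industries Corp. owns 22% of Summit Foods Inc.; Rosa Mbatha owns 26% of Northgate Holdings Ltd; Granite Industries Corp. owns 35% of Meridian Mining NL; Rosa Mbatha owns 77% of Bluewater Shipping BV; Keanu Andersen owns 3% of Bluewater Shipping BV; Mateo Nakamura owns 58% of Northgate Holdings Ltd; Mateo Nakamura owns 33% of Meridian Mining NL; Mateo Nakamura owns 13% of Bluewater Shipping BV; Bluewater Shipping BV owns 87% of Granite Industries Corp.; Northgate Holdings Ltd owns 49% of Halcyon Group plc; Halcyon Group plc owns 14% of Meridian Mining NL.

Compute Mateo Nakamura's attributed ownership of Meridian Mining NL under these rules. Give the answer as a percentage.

By spousal attribution (R1), Mateo Nakamura is treated as also owning Rosa Mbatha's interest in Bluewater Shipping BV, giving 13% + 77% = 90%.
By spousal attribution (R1), Mateo Nakamura is treated as also owning Rosa Mbatha's interest in Northgate Holdings Ltd, giving 58% + 26% = 84%.
Chain via Bluewater Shipping BV → Granite Industries Corp. (R3): 90% × 87% × 35% = 27.405% of Meridian Mining NL.
Chain via Northgate Holdings Ltd → Halcyon Group plc (R3): 84% × 49% × 14% = 5.7624% of Meridian Mining NL.
Direct interest in Meridian Mining NL: 33%.
Aggregating (R2): 27.405% + 5.7624% + 33% = 66.1674%.

66.1674%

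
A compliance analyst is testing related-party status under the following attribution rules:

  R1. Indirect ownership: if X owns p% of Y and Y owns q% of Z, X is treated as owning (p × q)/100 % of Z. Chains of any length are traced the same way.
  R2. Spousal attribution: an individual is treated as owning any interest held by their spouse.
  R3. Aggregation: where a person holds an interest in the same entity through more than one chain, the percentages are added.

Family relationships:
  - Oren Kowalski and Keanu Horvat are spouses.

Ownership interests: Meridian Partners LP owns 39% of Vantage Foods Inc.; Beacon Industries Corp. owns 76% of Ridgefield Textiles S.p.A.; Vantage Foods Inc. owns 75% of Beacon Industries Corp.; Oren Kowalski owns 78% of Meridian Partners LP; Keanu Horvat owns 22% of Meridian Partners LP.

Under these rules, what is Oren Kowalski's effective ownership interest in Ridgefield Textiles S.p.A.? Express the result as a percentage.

By spousal attribution (R2), Oren Kowalski is treated as also owning Keanu Horvat's interest in Meridian Partners LP, giving 78% + 22% = 100%.
Chain via Meridian Partners LP → Vantage Foods Inc. → Beacon Industries Corp. (R1): 100% × 39% × 75% × 76% = 22.23% of Ridgefield Textiles S.p.A.

22.23%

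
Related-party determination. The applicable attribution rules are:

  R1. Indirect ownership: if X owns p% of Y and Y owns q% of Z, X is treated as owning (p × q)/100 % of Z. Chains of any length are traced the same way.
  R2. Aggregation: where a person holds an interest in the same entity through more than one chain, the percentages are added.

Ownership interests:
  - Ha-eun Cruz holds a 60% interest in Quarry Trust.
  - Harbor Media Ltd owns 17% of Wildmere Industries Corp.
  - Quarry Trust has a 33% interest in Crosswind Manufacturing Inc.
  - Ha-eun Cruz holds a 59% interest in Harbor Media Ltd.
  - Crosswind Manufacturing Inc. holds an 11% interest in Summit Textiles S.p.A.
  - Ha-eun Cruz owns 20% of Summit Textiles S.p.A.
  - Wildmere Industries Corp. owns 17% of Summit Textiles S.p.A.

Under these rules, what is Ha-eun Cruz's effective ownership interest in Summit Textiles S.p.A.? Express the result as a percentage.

Chain via Harbor Media Ltd → Wildmere Industries Corp. (R1): 59% × 17% × 17% = 1.7051% of Summit Textiles S.p.A.
Chain via Quarry Trust → Crosswind Manufacturing Inc. (R1): 60% × 33% × 11% = 2.178% of Summit Textiles S.p.A.
Direct interest in Summit Textiles S.p.A: 20%.
Aggregating (R2): 1.7051% + 2.178% + 20% = 23.8831%.

23.8831%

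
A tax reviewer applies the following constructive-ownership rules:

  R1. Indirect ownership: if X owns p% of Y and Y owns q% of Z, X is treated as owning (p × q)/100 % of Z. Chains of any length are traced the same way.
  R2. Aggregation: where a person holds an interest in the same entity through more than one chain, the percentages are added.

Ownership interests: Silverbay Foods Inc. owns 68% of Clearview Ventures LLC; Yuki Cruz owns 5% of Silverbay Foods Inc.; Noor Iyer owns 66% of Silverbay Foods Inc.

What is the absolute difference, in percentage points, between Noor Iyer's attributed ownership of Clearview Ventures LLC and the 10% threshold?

34.88

Chain via Silverbay Foods Inc. (R1): 66% × 68% = 44.88% of Clearview Ventures LLC.
44.88% exceeds the 10% threshold by 34.88 percentage points.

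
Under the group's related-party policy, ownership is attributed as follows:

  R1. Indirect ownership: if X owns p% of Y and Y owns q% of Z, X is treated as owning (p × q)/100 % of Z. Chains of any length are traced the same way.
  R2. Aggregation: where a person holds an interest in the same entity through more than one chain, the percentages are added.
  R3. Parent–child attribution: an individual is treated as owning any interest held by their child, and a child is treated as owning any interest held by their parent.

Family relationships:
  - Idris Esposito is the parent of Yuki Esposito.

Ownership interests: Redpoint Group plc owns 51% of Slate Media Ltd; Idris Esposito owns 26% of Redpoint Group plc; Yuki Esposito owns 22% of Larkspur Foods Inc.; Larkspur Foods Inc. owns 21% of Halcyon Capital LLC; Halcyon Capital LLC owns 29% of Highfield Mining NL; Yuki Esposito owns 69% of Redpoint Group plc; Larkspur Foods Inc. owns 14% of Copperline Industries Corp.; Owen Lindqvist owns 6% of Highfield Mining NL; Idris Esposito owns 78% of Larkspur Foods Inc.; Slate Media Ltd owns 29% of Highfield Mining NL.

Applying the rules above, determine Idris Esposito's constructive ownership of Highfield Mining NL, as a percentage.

By parent–child attribution (R3), Idris Esposito is treated as also owning Yuki Esposito's interest in Redpoint Group plc, giving 26% + 69% = 95%.
By parent–child attribution (R3), Idris Esposito is treated as also owning Yuki Esposito's interest in Larkspur Foods Inc, giving 78% + 22% = 100%.
Chain via Redpoint Group plc → Slate Media Ltd (R1): 95% × 51% × 29% = 14.0505% of Highfield Mining NL.
Chain via Larkspur Foods Inc. → Halcyon Capital LLC (R1): 100% × 21% × 29% = 6.09% of Highfield Mining NL.
Aggregating (R2): 14.0505% + 6.09% = 20.1405%.

20.1405%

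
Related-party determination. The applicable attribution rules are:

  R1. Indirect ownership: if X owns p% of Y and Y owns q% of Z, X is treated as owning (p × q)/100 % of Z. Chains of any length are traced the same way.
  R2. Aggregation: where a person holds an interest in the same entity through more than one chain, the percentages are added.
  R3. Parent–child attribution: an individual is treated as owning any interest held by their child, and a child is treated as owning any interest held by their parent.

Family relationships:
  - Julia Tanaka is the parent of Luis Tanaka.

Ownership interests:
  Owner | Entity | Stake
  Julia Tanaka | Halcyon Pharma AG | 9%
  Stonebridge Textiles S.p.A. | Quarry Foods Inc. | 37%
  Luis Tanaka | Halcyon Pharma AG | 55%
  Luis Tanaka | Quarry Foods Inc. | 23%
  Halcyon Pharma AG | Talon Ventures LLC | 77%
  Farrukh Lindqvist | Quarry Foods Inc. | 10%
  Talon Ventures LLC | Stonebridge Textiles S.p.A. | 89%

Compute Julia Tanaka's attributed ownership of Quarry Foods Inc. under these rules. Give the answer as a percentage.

39.227904%

By parent–child attribution (R3), Julia Tanaka is treated as also owning Luis Tanaka's interest in Halcyon Pharma AG, giving 9% + 55% = 64%.
By parent–child attribution (R3), Julia Tanaka is treated as owning Luis Tanaka's 23% interest in Quarry Foods Inc.
Chain via Halcyon Pharma AG → Talon Ventures LLC → Stonebridge Textiles S.p.A. (R1): 64% × 77% × 89% × 37% = 16.227904% of Quarry Foods Inc.
Direct interest in Quarry Foods Inc: 23%.
Aggregating (R2): 16.227904% + 23% = 39.227904%.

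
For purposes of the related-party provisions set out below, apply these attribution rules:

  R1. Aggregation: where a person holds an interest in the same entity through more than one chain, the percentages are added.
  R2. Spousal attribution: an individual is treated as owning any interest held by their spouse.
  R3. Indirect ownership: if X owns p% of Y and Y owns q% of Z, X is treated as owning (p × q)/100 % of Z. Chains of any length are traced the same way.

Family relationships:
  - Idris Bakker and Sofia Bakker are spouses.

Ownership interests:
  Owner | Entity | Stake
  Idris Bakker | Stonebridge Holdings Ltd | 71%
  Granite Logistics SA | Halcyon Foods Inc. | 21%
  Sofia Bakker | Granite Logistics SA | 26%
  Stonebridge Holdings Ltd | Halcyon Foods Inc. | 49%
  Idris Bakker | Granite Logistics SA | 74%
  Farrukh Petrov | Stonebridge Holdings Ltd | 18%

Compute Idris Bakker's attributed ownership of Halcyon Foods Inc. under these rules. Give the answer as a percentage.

55.79%

By spousal attribution (R2), Idris Bakker is treated as also owning Sofia Bakker's interest in Granite Logistics SA, giving 74% + 26% = 100%.
Chain via Granite Logistics SA (R3): 100% × 21% = 21% of Halcyon Foods Inc.
Chain via Stonebridge Holdings Ltd (R3): 71% × 49% = 34.79% of Halcyon Foods Inc.
Aggregating (R1): 21% + 34.79% = 55.79%.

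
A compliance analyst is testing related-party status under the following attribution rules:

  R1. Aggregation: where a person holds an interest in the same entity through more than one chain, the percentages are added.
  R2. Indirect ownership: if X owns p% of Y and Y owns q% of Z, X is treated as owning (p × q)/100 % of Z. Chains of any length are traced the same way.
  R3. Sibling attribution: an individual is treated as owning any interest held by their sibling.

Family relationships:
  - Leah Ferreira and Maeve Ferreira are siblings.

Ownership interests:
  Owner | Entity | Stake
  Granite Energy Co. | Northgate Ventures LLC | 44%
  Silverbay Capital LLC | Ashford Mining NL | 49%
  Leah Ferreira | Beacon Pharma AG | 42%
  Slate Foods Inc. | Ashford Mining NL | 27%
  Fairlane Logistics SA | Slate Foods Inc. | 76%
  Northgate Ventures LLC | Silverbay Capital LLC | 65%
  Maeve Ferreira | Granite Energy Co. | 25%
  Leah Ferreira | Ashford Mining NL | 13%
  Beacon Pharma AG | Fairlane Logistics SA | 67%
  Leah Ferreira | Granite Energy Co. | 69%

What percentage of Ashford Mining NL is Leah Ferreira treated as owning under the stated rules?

By sibling attribution (R3), Leah Ferreira is treated as also owning Maeve Ferreira's interest in Granite Energy Co, giving 69% + 25% = 94%.
Chain via Granite Energy Co. → Northgate Ventures LLC → Silverbay Capital LLC (R2): 94% × 44% × 65% × 49% = 13.17316% of Ashford Mining NL.
Chain via Beacon Pharma AG → Fairlane Logistics SA → Slate Foods Inc. (R2): 42% × 67% × 76% × 27% = 5.774328% of Ashford Mining NL.
Direct interest in Ashford Mining NL: 13%.
Aggregating (R1): 13.17316% + 5.774328% + 13% = 31.947488%.

31.947488%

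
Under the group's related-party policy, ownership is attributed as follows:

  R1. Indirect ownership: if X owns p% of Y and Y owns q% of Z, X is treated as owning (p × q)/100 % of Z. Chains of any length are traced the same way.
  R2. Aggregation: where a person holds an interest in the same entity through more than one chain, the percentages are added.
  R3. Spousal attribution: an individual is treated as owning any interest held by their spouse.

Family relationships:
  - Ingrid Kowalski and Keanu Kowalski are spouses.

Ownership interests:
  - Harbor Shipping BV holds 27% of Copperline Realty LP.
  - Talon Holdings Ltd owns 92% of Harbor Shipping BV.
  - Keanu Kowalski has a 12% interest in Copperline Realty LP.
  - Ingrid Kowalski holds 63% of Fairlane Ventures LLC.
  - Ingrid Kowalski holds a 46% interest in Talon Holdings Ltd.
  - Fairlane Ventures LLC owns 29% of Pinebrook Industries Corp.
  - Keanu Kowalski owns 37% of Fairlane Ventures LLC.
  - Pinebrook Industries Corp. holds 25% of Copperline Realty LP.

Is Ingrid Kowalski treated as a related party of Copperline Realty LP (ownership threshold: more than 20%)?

Yes

By spousal attribution (R3), Ingrid Kowalski is treated as also owning Keanu Kowalski's interest in Fairlane Ventures LLC, giving 63% + 37% = 100%.
By spousal attribution (R3), Ingrid Kowalski is treated as owning Keanu Kowalski's 12% interest in Copperline Realty LP.
Chain via Talon Holdings Ltd → Harbor Shipping BV (R1): 46% × 92% × 27% = 11.4264% of Copperline Realty LP.
Chain via Fairlane Ventures LLC → Pinebrook Industries Corp. (R1): 100% × 29% × 25% = 7.25% of Copperline Realty LP.
Direct interest in Copperline Realty LP: 12%.
Aggregating (R2): 11.4264% + 7.25% + 12% = 30.6764%.
30.6764% exceeds the 20% threshold, so Ingrid is a related party to Copperline Realty LP.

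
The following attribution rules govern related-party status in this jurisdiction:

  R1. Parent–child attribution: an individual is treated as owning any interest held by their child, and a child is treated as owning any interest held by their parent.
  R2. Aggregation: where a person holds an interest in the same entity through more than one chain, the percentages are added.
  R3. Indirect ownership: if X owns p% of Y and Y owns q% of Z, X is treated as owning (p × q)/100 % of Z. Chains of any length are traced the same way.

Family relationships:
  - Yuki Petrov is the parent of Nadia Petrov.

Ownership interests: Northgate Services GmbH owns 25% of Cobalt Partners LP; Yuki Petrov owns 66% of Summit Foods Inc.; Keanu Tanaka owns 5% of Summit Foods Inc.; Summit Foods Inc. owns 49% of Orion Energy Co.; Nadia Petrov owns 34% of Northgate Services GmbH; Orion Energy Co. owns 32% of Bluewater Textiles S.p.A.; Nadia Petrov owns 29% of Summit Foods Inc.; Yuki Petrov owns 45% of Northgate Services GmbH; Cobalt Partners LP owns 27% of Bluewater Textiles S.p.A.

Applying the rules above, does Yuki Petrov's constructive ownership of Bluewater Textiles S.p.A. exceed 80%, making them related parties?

No

By parent–child attribution (R1), Yuki Petrov is treated as also owning Nadia Petrov's interest in Summit Foods Inc, giving 66% + 29% = 95%.
By parent–child attribution (R1), Yuki Petrov is treated as also owning Nadia Petrov's interest in Northgate Services GmbH, giving 45% + 34% = 79%.
Chain via Summit Foods Inc. → Orion Energy Co. (R3): 95% × 49% × 32% = 14.896% of Bluewater Textiles S.p.A.
Chain via Northgate Services GmbH → Cobalt Partners LP (R3): 79% × 25% × 27% = 5.3325% of Bluewater Textiles S.p.A.
Aggregating (R2): 14.896% + 5.3325% = 20.2285%.
20.2285% does not exceed the 80% threshold, so Yuki is not a related party to Bluewater Textiles S.p.A.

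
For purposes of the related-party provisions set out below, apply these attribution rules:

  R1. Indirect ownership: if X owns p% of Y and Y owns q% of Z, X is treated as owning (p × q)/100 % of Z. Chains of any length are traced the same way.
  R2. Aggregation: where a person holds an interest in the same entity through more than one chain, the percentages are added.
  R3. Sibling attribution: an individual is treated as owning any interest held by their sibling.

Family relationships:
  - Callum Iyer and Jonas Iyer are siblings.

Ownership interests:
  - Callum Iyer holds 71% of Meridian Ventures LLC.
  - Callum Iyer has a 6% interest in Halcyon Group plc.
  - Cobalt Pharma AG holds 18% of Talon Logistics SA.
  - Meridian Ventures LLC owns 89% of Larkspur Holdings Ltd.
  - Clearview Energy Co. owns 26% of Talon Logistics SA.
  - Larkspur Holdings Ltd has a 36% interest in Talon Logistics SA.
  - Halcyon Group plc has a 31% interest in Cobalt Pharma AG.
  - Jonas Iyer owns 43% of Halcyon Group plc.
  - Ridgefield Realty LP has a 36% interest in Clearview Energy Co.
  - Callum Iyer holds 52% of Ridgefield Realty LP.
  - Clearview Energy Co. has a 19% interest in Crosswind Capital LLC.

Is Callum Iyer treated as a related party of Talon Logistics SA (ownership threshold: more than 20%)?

Yes

By sibling attribution (R3), Callum Iyer is treated as also owning Jonas Iyer's interest in Halcyon Group plc, giving 6% + 43% = 49%.
Chain via Halcyon Group plc → Cobalt Pharma AG (R1): 49% × 31% × 18% = 2.7342% of Talon Logistics SA.
Chain via Meridian Ventures LLC → Larkspur Holdings Ltd (R1): 71% × 89% × 36% = 22.7484% of Talon Logistics SA.
Chain via Ridgefield Realty LP → Clearview Energy Co. (R1): 52% × 36% × 26% = 4.8672% of Talon Logistics SA.
Aggregating (R2): 2.7342% + 22.7484% + 4.8672% = 30.3498%.
30.3498% exceeds the 20% threshold, so Callum is a related party to Talon Logistics SA.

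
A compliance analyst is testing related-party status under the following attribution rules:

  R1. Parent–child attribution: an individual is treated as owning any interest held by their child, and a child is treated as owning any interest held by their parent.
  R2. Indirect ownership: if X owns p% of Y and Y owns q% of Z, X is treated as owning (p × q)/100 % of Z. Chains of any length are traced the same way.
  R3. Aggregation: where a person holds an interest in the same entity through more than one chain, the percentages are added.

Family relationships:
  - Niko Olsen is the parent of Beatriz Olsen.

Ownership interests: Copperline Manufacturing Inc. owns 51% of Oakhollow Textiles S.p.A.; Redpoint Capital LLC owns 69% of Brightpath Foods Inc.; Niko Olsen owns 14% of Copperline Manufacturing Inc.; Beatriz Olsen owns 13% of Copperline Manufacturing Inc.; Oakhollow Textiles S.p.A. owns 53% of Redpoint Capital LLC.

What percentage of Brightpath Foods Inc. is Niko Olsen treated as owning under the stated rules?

5.035689%

By parent–child attribution (R1), Niko Olsen is treated as also owning Beatriz Olsen's interest in Copperline Manufacturing Inc, giving 14% + 13% = 27%.
Chain via Copperline Manufacturing Inc. → Oakhollow Textiles S.p.A. → Redpoint Capital LLC (R2): 27% × 51% × 53% × 69% = 5.035689% of Brightpath Foods Inc.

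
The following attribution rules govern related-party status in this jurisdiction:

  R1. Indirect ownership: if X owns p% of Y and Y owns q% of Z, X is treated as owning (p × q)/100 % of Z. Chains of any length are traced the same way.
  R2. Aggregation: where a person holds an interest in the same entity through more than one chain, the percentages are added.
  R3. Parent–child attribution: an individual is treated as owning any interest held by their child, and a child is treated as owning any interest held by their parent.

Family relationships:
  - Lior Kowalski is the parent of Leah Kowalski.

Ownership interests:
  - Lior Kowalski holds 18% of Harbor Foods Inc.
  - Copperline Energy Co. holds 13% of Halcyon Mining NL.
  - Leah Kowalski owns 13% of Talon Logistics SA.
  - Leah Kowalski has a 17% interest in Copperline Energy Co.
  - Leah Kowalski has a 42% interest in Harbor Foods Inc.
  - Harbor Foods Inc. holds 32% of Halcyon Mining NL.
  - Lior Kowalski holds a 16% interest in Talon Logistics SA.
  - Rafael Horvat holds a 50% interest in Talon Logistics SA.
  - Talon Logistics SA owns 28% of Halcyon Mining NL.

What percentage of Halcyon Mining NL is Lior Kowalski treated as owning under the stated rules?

29.53%

By parent–child attribution (R3), Lior Kowalski is treated as also owning Leah Kowalski's interest in Talon Logistics SA, giving 16% + 13% = 29%.
By parent–child attribution (R3), Lior Kowalski is treated as also owning Leah Kowalski's interest in Harbor Foods Inc, giving 18% + 42% = 60%.
By parent–child attribution (R3), Lior Kowalski is treated as owning Leah Kowalski's 17% interest in Copperline Energy Co.
Chain via Talon Logistics SA (R1): 29% × 28% = 8.12% of Halcyon Mining NL.
Chain via Harbor Foods Inc. (R1): 60% × 32% = 19.2% of Halcyon Mining NL.
Chain via Copperline Energy Co. (R1): 17% × 13% = 2.21% of Halcyon Mining NL.
Aggregating (R2): 8.12% + 19.2% + 2.21% = 29.53%.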